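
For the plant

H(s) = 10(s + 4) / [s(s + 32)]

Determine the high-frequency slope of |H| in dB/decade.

-20 dB/decade

Each pole contributes −20 dB/decade at high frequency; each zero contributes +20 dB/decade.
Net: 1 zero(s) − 2 pole(s) → -20 dB/decade.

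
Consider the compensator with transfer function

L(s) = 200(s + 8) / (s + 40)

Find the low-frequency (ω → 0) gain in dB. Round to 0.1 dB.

L(0) = 200·8 / (40) = 40
20 log₁₀(40) ≈ 32.04 dB

32.0 dB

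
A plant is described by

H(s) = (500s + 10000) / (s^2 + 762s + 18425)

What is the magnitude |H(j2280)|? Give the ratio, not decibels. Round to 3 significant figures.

0.209

Substitute s = j2280:
Numerator: 500(j2280) + 10000 = 10000 + j1140000
Denominator: (j2280)^2 + 762(j2280) + 18425 = -5179975 + j1737360
|N| = √(10000² + 1140000²) ≈ 1.14e+06, ∠N ≈ 89.50°
|D| = √(5179975² + 1737360²) ≈ 5.4636e+06, ∠D ≈ 161.46°
|H| = 1.14e+06 / 5.4636e+06 ≈ 0.20865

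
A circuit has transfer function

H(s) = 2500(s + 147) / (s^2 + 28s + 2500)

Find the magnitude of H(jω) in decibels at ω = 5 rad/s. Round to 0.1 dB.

43.4 dB

At s = jω = j5:
zero (s+147): 147 + j5 → |·| = √(147²+5²) = √21634 ≈ 147.09, ∠ = arctan(5/147) ≈ 1.95°
quadratic: (j5)² + 28·j5 + 2500 = 2475 + j140 → |·| ≈ 2479, ∠ ≈ 3.24°
|H| = 2500 · 147.09 / 2479 ≈ 148.34
Gain = 20 log₁₀(148.34) ≈ 43.43 dB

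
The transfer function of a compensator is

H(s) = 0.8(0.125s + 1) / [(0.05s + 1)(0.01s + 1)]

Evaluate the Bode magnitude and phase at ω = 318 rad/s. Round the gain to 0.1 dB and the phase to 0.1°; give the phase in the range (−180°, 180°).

-4.5 dB, -70.4°

At ω = 318 rad/s:
zero (1 + j318·0.125) = 1 + j39.75 → |·| ≈ 39.763, ∠ ≈ 88.56°
pole (1 + j318·0.05) = 1 + j15.9 → |·| ≈ 15.931, ∠ ≈ 86.40°
pole (1 + j318·0.01) = 1 + j3.18 → |·| ≈ 3.3335, ∠ ≈ 72.54°
|H| = 0.8 · 39.763 / (15.931 · 3.3335) ≈ 0.599
Gain = 20 log₁₀(0.599) ≈ -4.45 dB
∠H = (88.56°) − (86.40° + 72.54°) = -70.38°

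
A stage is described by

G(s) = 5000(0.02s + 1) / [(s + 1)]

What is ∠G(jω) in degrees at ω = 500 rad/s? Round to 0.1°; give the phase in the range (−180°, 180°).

At ω = 500 rad/s:
zero (1 + j500·0.02) = 1 + j10 → |·| ≈ 10.05, ∠ ≈ 84.29°
pole (1 + j500·1) = 1 + j500 → |·| ≈ 500, ∠ ≈ 89.89°
∠G = (84.29°) − (89.89°) = -5.60°

-5.6°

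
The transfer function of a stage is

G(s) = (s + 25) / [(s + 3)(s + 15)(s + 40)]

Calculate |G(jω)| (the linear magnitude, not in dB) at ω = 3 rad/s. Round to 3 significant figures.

At s = jω = j3:
zero (s+25): 25 + j3 → |·| = √(25²+3²) = √634 ≈ 25.179, ∠ = arctan(3/25) ≈ 6.84°
pole (s+3): 3 + j3 → |·| = √(3²+3²) = √18 ≈ 4.2426, ∠ = arctan(3/3) ≈ 45.00°
pole (s+15): 15 + j3 → |·| = √(15²+3²) = √234 ≈ 15.297, ∠ = arctan(3/15) ≈ 11.31°
pole (s+40): 40 + j3 → |·| = √(40²+3²) = √1609 ≈ 40.112, ∠ = arctan(3/40) ≈ 4.29°
|G| = 1 · 25.179 / 2603.2 ≈ 0.0096723

0.00967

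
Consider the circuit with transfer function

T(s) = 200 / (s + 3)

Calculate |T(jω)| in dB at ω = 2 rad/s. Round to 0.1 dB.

At s = jω = j2:
pole (s+3): 3 + j2 → |·| = √(3²+2²) = √13 ≈ 3.6056, ∠ = arctan(2/3) ≈ 33.69°
|T| = 200 / 3.6056 ≈ 55.469
Gain = 20 log₁₀(55.469) ≈ 34.88 dB

34.9 dB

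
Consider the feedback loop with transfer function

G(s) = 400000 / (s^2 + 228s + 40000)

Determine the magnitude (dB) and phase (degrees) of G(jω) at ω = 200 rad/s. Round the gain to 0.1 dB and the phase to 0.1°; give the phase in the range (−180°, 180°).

18.9 dB, -90.0°

At s = jω = j200:
quadratic: (j200)² + 228·j200 + 40000 = 0 + j45600 → |·| ≈ 45600, ∠ ≈ 90.00°
|G| = 400000 / 45600 ≈ 8.7719
Gain = 20 log₁₀(8.7719) ≈ 18.86 dB
∠G = 0.00° − 90.00° = -90.00°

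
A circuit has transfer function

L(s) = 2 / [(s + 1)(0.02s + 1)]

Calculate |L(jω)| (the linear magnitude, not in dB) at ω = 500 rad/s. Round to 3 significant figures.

0.000398

At ω = 500 rad/s:
pole (1 + j500·1) = 1 + j500 → |·| ≈ 500, ∠ ≈ 89.89°
pole (1 + j500·0.02) = 1 + j10 → |·| ≈ 10.05, ∠ ≈ 84.29°
|L| = 2 · 1 / (500 · 10.05) ≈ 0.00039801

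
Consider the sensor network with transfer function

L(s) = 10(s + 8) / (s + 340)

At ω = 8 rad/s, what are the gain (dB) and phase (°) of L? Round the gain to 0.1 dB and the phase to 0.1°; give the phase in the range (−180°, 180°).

At s = jω = j8:
zero (s+8): 8 + j8 → |·| = √(8²+8²) = √128 ≈ 11.314, ∠ = arctan(8/8) ≈ 45.00°
pole (s+340): 340 + j8 → |·| = √(340²+8²) = √115664 ≈ 340.09, ∠ = arctan(8/340) ≈ 1.35°
|L| = 10 · 11.314 / 340.09 ≈ 0.33268
Gain = 20 log₁₀(0.33268) ≈ -9.56 dB
∠L = 45.00° − 1.35° = 43.65°

-9.6 dB, 43.7°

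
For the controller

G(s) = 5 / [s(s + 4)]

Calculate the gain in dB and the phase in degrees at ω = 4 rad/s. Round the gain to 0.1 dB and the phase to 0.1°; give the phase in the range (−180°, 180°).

-13.1 dB, -135.0°

At s = jω = j4:
pole (s+4): 4 + j4 → |·| = √(4²+4²) = √32 ≈ 5.6569, ∠ = arctan(4/4) ≈ 45.00°
pole at origin: |s| = 4, ∠ = 90.00° (in denominator)
|G| = 5 / 22.628 ≈ 0.22097
Gain = 20 log₁₀(0.22097) ≈ -13.11 dB
∠G = 0.00° − 135.00° = -135.00°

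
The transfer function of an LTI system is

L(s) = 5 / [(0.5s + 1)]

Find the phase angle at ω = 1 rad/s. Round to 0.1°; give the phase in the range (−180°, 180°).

-26.6°

At ω = 1 rad/s:
pole (1 + j1·0.5) = 1 + j0.5 → |·| ≈ 1.118, ∠ ≈ 26.57°
∠L = (0°) − (26.57°) = -26.57°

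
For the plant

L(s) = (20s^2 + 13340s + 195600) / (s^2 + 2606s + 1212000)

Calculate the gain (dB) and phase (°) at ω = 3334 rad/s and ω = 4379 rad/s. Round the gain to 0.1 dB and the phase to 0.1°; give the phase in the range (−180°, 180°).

ω = 3334: 24.7 dB, 29.9°; ω = 4379: 25.2 dB, 23.8°

Substitute s = j3334:
Numerator: 20(j3334)^2 + 13340(j3334) + 195600 = -222115520 + j44475560
Denominator: (j3334)^2 + 2606(j3334) + 1212000 = -9903556 + j8688404
|N| = √(222115520² + 44475560²) ≈ 2.2652e+08, ∠N ≈ 168.68°
|D| = √(9903556² + 8688404²) ≈ 1.3175e+07, ∠D ≈ 138.74°
|L| = 2.2652e+08 / 1.3175e+07 ≈ 17.193
Gain = 20 log₁₀(17.193) ≈ 24.71 dB
∠L = 168.68° − 138.74° = 29.94°

Substitute s = j4379:
Numerator: 20(j4379)^2 + 13340(j4379) + 195600 = -383317220 + j58415860
Denominator: (j4379)^2 + 2606(j4379) + 1212000 = -17963641 + j11411674
|N| = √(383317220² + 58415860²) ≈ 3.8774e+08, ∠N ≈ 171.34°
|D| = √(17963641² + 11411674²) ≈ 2.1282e+07, ∠D ≈ 147.57°
|L| = 3.8774e+08 / 2.1282e+07 ≈ 18.219
Gain = 20 log₁₀(18.219) ≈ 25.21 dB
∠L = 171.34° − 147.57° = 23.77°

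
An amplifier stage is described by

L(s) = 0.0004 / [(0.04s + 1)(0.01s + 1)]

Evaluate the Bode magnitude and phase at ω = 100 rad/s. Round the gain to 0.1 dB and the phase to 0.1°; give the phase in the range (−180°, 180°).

-83.3 dB, -121.0°

At ω = 100 rad/s:
pole (1 + j100·0.04) = 1 + j4 → |·| ≈ 4.1231, ∠ ≈ 75.96°
pole (1 + j100·0.01) = 1 + j1 → |·| ≈ 1.4142, ∠ ≈ 45.00°
|L| = 0.0004 · 1 / (4.1231 · 1.4142) ≈ 6.86e-05
Gain = 20 log₁₀(6.86e-05) ≈ -83.27 dB
∠L = (0°) − (75.96° + 45.00°) = -120.96°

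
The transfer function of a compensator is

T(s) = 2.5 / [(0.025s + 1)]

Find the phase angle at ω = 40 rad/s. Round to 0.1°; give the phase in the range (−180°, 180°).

At ω = 40 rad/s:
pole (1 + j40·0.025) = 1 + j1 → |·| ≈ 1.4142, ∠ ≈ 45.00°
∠T = (0°) − (45.00°) = -45.00°

-45.0°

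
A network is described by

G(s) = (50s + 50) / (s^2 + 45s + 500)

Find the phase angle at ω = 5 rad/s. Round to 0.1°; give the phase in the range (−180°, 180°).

53.3°

Substitute s = j5:
Numerator: 50(j5) + 50 = 50 + j250
Denominator: (j5)^2 + 45(j5) + 500 = 475 + j225
|N| = √(50² + 250²) ≈ 254.95, ∠N ≈ 78.69°
|D| = √(475² + 225²) ≈ 525.59, ∠D ≈ 25.35°
∠G = 78.69° − 25.35° = 53.34°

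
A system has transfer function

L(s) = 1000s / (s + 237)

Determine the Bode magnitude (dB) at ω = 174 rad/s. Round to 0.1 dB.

At s = jω = j174:
zero at origin: s = j174 → |·| = 174, ∠ = 90.00°
pole (s+237): 237 + j174 → |·| = √(237²+174²) = √86445 ≈ 294.02, ∠ = arctan(174/237) ≈ 36.29°
|L| = 1000 · 174 / 294.02 ≈ 591.8
Gain = 20 log₁₀(591.8) ≈ 55.44 dB

55.4 dB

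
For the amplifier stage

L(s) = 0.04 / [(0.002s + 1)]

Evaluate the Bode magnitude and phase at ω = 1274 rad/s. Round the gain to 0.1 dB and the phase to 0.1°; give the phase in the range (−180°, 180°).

At ω = 1274 rad/s:
pole (1 + j1274·0.002) = 1 + j2.548 → |·| ≈ 2.7372, ∠ ≈ 68.57°
|L| = 0.04 · 1 / (2.7372) ≈ 0.014613
Gain = 20 log₁₀(0.014613) ≈ -36.71 dB
∠L = (0°) − (68.57°) = -68.57°

-36.7 dB, -68.6°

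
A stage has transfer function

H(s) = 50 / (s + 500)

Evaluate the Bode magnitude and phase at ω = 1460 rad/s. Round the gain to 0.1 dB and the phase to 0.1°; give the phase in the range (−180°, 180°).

-29.8 dB, -71.1°

At s = jω = j1460:
pole (s+500): 500 + j1460 → |·| = √(500²+1460²) = √2381600 ≈ 1543.2, ∠ = arctan(1460/500) ≈ 71.10°
|H| = 50 / 1543.2 ≈ 0.0324
Gain = 20 log₁₀(0.0324) ≈ -29.79 dB
∠H = 0.00° − 71.10° = -71.10°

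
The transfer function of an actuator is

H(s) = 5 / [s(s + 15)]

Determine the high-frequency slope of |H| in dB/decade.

Each pole contributes −20 dB/decade at high frequency; each zero contributes +20 dB/decade.
Net: 0 zero(s) − 2 pole(s) → -40 dB/decade.

-40 dB/decade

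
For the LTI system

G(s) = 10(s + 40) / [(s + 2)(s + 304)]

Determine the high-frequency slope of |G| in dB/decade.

-20 dB/decade

Each pole contributes −20 dB/decade at high frequency; each zero contributes +20 dB/decade.
Net: 1 zero(s) − 2 pole(s) → -20 dB/decade.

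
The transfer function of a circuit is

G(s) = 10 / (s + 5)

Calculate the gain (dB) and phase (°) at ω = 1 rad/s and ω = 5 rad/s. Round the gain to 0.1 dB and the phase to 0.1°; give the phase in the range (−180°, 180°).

ω = 1: 5.9 dB, -11.3°; ω = 5: 3.0 dB, -45.0°

Substitute s = j1:
Numerator: 10 = 10 + j0
Denominator: (j1) + 5 = 5 + j1
|N| = √(10² + 0²) ≈ 10, ∠N ≈ 0.00°
|D| = √(5² + 1²) ≈ 5.099, ∠D ≈ 11.31°
|G| = 10 / 5.099 ≈ 1.9612
Gain = 20 log₁₀(1.9612) ≈ 5.85 dB
∠G = 0.00° − 11.31° = -11.31°

Substitute s = j5:
Numerator: 10 = 10 + j0
Denominator: (j5) + 5 = 5 + j5
|N| = √(10² + 0²) ≈ 10, ∠N ≈ 0.00°
|D| = √(5² + 5²) ≈ 7.0711, ∠D ≈ 45.00°
|G| = 10 / 7.0711 ≈ 1.4142
Gain = 20 log₁₀(1.4142) ≈ 3.01 dB
∠G = 0.00° − 45.00° = -45.00°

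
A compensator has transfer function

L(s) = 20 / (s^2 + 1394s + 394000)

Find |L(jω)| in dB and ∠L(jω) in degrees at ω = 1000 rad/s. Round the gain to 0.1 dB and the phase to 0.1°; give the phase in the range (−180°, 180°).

-97.6 dB, -113.5°

Substitute s = j1000:
Numerator: 20 = 20 + j0
Denominator: (j1000)^2 + 1394(j1000) + 394000 = -606000 + j1394000
|N| = √(20² + 0²) ≈ 20, ∠N ≈ 0.00°
|D| = √(606000² + 1394000²) ≈ 1.52e+06, ∠D ≈ 113.50°
|L| = 20 / 1.52e+06 ≈ 1.3158e-05
Gain = 20 log₁₀(1.3158e-05) ≈ -97.62 dB
∠L = 0.00° − 113.50° = -113.50°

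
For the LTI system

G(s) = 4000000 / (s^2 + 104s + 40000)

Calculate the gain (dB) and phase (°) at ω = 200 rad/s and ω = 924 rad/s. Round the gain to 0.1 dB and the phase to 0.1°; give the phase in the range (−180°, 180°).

At s = jω = j200:
quadratic: (j200)² + 104·j200 + 40000 = 0 + j20800 → |·| ≈ 20800, ∠ ≈ 90.00°
|G| = 4000000 / 20800 ≈ 192.31
Gain = 20 log₁₀(192.31) ≈ 45.68 dB
∠G = 0.00° − 90.00° = -90.00°

At s = jω = j924:
quadratic: (j924)² + 104·j924 + 40000 = -813776 + j96096 → |·| ≈ 8.1943e+05, ∠ ≈ 173.27°
|G| = 4000000 / 8.1943e+05 ≈ 4.8814
Gain = 20 log₁₀(4.8814) ≈ 13.77 dB
∠G = 0.00° − 173.27° = -173.27°

ω = 200: 45.7 dB, -90.0°; ω = 924: 13.8 dB, -173.3°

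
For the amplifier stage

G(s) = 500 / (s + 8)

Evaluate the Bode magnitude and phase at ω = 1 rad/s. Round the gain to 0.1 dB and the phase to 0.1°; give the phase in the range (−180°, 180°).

Substitute s = j1:
Numerator: 500 = 500 + j0
Denominator: (j1) + 8 = 8 + j1
|N| = √(500² + 0²) ≈ 500, ∠N ≈ 0.00°
|D| = √(8² + 1²) ≈ 8.0623, ∠D ≈ 7.13°
|G| = 500 / 8.0623 ≈ 62.017
Gain = 20 log₁₀(62.017) ≈ 35.85 dB
∠G = 0.00° − 7.13° = -7.13°

35.9 dB, -7.1°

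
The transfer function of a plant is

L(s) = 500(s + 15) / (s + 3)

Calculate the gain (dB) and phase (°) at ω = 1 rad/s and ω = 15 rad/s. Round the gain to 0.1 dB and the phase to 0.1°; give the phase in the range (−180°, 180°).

At s = jω = j1:
zero (s+15): 15 + j1 → |·| = √(15²+1²) = √226 ≈ 15.033, ∠ = arctan(1/15) ≈ 3.81°
pole (s+3): 3 + j1 → |·| = √(3²+1²) = √10 ≈ 3.1623, ∠ = arctan(1/3) ≈ 18.43°
|L| = 500 · 15.033 / 3.1623 ≈ 2376.9
Gain = 20 log₁₀(2376.9) ≈ 67.52 dB
∠L = 3.81° − 18.43° = -14.62°

At s = jω = j15:
zero (s+15): 15 + j15 → |·| = √(15²+15²) = √450 ≈ 21.213, ∠ = arctan(15/15) ≈ 45.00°
pole (s+3): 3 + j15 → |·| = √(3²+15²) = √234 ≈ 15.297, ∠ = arctan(15/3) ≈ 78.69°
|L| = 500 · 21.213 / 15.297 ≈ 693.37
Gain = 20 log₁₀(693.37) ≈ 56.82 dB
∠L = 45.00° − 78.69° = -33.69°

ω = 1: 67.5 dB, -14.6°; ω = 15: 56.8 dB, -33.7°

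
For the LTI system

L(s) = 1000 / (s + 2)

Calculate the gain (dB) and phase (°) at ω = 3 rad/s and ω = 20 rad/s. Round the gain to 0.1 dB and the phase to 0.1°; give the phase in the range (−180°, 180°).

At s = jω = j3:
pole (s+2): 2 + j3 → |·| = √(2²+3²) = √13 ≈ 3.6056, ∠ = arctan(3/2) ≈ 56.31°
|L| = 1000 / 3.6056 ≈ 277.35
Gain = 20 log₁₀(277.35) ≈ 48.86 dB
∠L = 0.00° − 56.31° = -56.31°

At s = jω = j20:
pole (s+2): 2 + j20 → |·| = √(2²+20²) = √404 ≈ 20.1, ∠ = arctan(20/2) ≈ 84.29°
|L| = 1000 / 20.1 ≈ 49.751
Gain = 20 log₁₀(49.751) ≈ 33.94 dB
∠L = 0.00° − 84.29° = -84.29°

ω = 3: 48.9 dB, -56.3°; ω = 20: 33.9 dB, -84.3°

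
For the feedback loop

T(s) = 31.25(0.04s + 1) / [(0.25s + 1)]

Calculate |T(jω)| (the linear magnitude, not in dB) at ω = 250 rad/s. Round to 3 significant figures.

At ω = 250 rad/s:
zero (1 + j250·0.04) = 1 + j10 → |·| ≈ 10.05, ∠ ≈ 84.29°
pole (1 + j250·0.25) = 1 + j62.5 → |·| ≈ 62.508, ∠ ≈ 89.08°
|T| = 31.25 · 10.05 / (62.508) ≈ 5.0244

5.02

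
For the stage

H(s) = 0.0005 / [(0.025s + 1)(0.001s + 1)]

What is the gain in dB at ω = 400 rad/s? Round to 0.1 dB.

-86.7 dB

At ω = 400 rad/s:
pole (1 + j400·0.025) = 1 + j10 → |·| ≈ 10.05, ∠ ≈ 84.29°
pole (1 + j400·0.001) = 1 + j0.4 → |·| ≈ 1.077, ∠ ≈ 21.80°
|H| = 0.0005 · 1 / (10.05 · 1.077) ≈ 4.6194e-05
Gain = 20 log₁₀(4.6194e-05) ≈ -86.71 dB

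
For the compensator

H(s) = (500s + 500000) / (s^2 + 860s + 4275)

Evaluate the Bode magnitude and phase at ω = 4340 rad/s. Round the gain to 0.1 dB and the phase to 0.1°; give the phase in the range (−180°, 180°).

Substitute s = j4340:
Numerator: 500(j4340) + 500000 = 500000 + j2170000
Denominator: (j4340)^2 + 860(j4340) + 4275 = -18831325 + j3732400
|N| = √(500000² + 2170000²) ≈ 2.2269e+06, ∠N ≈ 77.02°
|D| = √(18831325² + 3732400²) ≈ 1.9198e+07, ∠D ≈ 168.79°
|H| = 2.2269e+06 / 1.9198e+07 ≈ 0.116
Gain = 20 log₁₀(0.116) ≈ -18.71 dB
∠H = 77.02° − 168.79° = -91.77°

-18.7 dB, -91.8°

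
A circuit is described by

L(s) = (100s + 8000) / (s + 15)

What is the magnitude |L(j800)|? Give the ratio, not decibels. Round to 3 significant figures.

Substitute s = j800:
Numerator: 100(j800) + 8000 = 8000 + j80000
Denominator: (j800) + 15 = 15 + j800
|N| = √(8000² + 80000²) ≈ 80399, ∠N ≈ 84.29°
|D| = √(15² + 800²) ≈ 800.14, ∠D ≈ 88.93°
|L| = 80399 / 800.14 ≈ 100.48

100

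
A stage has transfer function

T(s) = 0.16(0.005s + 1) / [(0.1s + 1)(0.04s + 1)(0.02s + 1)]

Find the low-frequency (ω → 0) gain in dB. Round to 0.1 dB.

T(0) = 0.16 · 1 / 1 = 0.16
20 log₁₀(0.16) ≈ -15.92 dB

-15.9 dB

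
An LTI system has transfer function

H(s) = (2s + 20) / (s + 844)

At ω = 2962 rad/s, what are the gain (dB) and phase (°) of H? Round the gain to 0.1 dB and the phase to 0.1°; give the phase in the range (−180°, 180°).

Substitute s = j2962:
Numerator: 2(j2962) + 20 = 20 + j5924
Denominator: (j2962) + 844 = 844 + j2962
|N| = √(20² + 5924²) ≈ 5924, ∠N ≈ 89.81°
|D| = √(844² + 2962²) ≈ 3079.9, ∠D ≈ 74.10°
|H| = 5924 / 3079.9 ≈ 1.9234
Gain = 20 log₁₀(1.9234) ≈ 5.68 dB
∠H = 89.81° − 74.10° = 15.71°

5.7 dB, 15.7°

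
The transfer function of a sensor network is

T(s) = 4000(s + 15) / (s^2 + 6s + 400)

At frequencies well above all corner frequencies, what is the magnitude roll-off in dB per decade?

Each pole contributes −20 dB/decade at high frequency; each zero contributes +20 dB/decade.
Net: 1 zero(s) − 2 pole(s) → -20 dB/decade.

-20 dB/decade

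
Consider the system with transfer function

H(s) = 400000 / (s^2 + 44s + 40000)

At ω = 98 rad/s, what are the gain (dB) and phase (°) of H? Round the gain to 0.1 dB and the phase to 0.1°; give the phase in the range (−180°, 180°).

22.3 dB, -8.1°

At s = jω = j98:
quadratic: (j98)² + 44·j98 + 40000 = 30396 + j4312 → |·| ≈ 30700, ∠ ≈ 8.07°
|H| = 400000 / 30700 ≈ 13.029
Gain = 20 log₁₀(13.029) ≈ 22.30 dB
∠H = 0.00° − 8.07° = -8.07°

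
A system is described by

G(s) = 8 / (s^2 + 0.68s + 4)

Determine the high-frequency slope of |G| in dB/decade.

Each pole contributes −20 dB/decade at high frequency; each zero contributes +20 dB/decade.
Net: 0 zero(s) − 2 pole(s) → -40 dB/decade.

-40 dB/decade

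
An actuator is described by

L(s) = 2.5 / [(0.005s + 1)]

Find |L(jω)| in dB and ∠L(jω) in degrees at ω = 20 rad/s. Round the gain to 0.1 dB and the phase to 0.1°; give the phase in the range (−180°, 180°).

At ω = 20 rad/s:
pole (1 + j20·0.005) = 1 + j0.1 → |·| ≈ 1.005, ∠ ≈ 5.71°
|L| = 2.5 · 1 / (1.005) ≈ 2.4876
Gain = 20 log₁₀(2.4876) ≈ 7.92 dB
∠L = (0°) − (5.71°) = -5.71°

7.9 dB, -5.7°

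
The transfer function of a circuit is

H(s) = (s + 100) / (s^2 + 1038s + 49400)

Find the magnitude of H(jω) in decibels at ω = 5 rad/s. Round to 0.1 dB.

-53.9 dB

Substitute s = j5:
Numerator: (j5) + 100 = 100 + j5
Denominator: (j5)^2 + 1038(j5) + 49400 = 49375 + j5190
|N| = √(100² + 5²) ≈ 100.12, ∠N ≈ 2.86°
|D| = √(49375² + 5190²) ≈ 49647, ∠D ≈ 6.00°
|H| = 100.12 / 49647 ≈ 0.0020166
Gain = 20 log₁₀(0.0020166) ≈ -53.91 dB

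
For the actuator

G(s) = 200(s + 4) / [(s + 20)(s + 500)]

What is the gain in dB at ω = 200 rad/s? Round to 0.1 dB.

-8.6 dB

At s = jω = j200:
zero (s+4): 4 + j200 → |·| = √(4²+200²) = √40016 ≈ 200.04, ∠ = arctan(200/4) ≈ 88.85°
pole (s+20): 20 + j200 → |·| = √(20²+200²) = √40400 ≈ 201, ∠ = arctan(200/20) ≈ 84.29°
pole (s+500): 500 + j200 → |·| = √(500²+200²) = √290000 ≈ 538.52, ∠ = arctan(200/500) ≈ 21.80°
|G| = 200 · 200.04 / 1.0824e+05 ≈ 0.36962
Gain = 20 log₁₀(0.36962) ≈ -8.64 dB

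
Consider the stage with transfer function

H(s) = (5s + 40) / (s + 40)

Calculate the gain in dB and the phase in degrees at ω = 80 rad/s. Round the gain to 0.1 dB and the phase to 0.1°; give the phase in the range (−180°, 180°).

Substitute s = j80:
Numerator: 5(j80) + 40 = 40 + j400
Denominator: (j80) + 40 = 40 + j80
|N| = √(40² + 400²) ≈ 402, ∠N ≈ 84.29°
|D| = √(40² + 80²) ≈ 89.443, ∠D ≈ 63.43°
|H| = 402 / 89.443 ≈ 4.4945
Gain = 20 log₁₀(4.4945) ≈ 13.05 dB
∠H = 84.29° − 63.43° = 20.86°

13.1 dB, 20.9°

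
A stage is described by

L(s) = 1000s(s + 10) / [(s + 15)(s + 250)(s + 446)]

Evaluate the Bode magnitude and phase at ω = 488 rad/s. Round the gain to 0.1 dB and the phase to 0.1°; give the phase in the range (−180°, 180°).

At s = jω = j488:
zero (s+10): 10 + j488 → |·| = √(10²+488²) = √238244 ≈ 488.1, ∠ = arctan(488/10) ≈ 88.83°
zero at origin: s = j488 → |·| = 488, ∠ = 90.00°
pole (s+15): 15 + j488 → |·| = √(15²+488²) = √238369 ≈ 488.23, ∠ = arctan(488/15) ≈ 88.24°
pole (s+250): 250 + j488 → |·| = √(250²+488²) = √300644 ≈ 548.31, ∠ = arctan(488/250) ≈ 62.87°
pole (s+446): 446 + j488 → |·| = √(446²+488²) = √437060 ≈ 661.11, ∠ = arctan(488/446) ≈ 47.57°
|L| = 1000 · 2.3819e+05 / 1.7698e+08 ≈ 1.3459
Gain = 20 log₁₀(1.3459) ≈ 2.58 dB
∠L = 178.83° − 198.68° = -19.85°

2.6 dB, -19.9°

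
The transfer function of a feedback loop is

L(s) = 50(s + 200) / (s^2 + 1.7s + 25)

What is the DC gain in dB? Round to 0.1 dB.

L(0) = 50·200 / 25 = 400
20 log₁₀(400) ≈ 52.04 dB

52.0 dB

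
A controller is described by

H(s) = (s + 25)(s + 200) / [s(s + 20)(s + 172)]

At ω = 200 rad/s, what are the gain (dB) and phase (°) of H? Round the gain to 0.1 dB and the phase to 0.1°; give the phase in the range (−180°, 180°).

-45.4 dB, -95.7°

At s = jω = j200:
zero (s+25): 25 + j200 → |·| = √(25²+200²) = √40625 ≈ 201.56, ∠ = arctan(200/25) ≈ 82.87°
zero (s+200): 200 + j200 → |·| = √(200²+200²) = √80000 ≈ 282.84, ∠ = arctan(200/200) ≈ 45.00°
pole (s+20): 20 + j200 → |·| = √(20²+200²) = √40400 ≈ 201, ∠ = arctan(200/20) ≈ 84.29°
pole (s+172): 172 + j200 → |·| = √(172²+200²) = √69584 ≈ 263.79, ∠ = arctan(200/172) ≈ 49.30°
pole at origin: |s| = 200, ∠ = 90.00° (in denominator)
|H| = 1 · 57009 / 1.0604e+07 ≈ 0.0053762
Gain = 20 log₁₀(0.0053762) ≈ -45.39 dB
∠H = 127.87° − 223.59° = -95.72°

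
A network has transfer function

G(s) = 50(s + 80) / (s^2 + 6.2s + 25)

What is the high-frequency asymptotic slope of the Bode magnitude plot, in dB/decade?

-20 dB/decade

Each pole contributes −20 dB/decade at high frequency; each zero contributes +20 dB/decade.
Net: 1 zero(s) − 2 pole(s) → -20 dB/decade.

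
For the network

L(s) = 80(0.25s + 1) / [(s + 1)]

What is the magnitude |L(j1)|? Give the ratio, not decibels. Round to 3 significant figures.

At ω = 1 rad/s:
zero (1 + j1·0.25) = 1 + j0.25 → |·| ≈ 1.0308, ∠ ≈ 14.04°
pole (1 + j1·1) = 1 + j1 → |·| ≈ 1.4142, ∠ ≈ 45.00°
|L| = 80 · 1.0308 / (1.4142) ≈ 58.311

58.3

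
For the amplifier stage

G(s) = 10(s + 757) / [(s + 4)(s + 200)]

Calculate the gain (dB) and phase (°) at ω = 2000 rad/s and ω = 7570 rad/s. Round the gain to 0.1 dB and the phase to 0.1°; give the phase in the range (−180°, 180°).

ω = 2000: -45.5 dB, -104.9°; ω = 7570: -57.5 dB, -94.2°

At s = jω = j2000:
zero (s+757): 757 + j2000 → |·| = √(757²+2000²) = √4573049 ≈ 2138.5, ∠ = arctan(2000/757) ≈ 69.27°
pole (s+4): 4 + j2000 → |·| = √(4²+2000²) = √4000016 ≈ 2000, ∠ = arctan(2000/4) ≈ 89.89°
pole (s+200): 200 + j2000 → |·| = √(200²+2000²) = √4040000 ≈ 2010, ∠ = arctan(2000/200) ≈ 84.29°
|G| = 10 · 2138.5 / 4.02e+06 ≈ 0.0053197
Gain = 20 log₁₀(0.0053197) ≈ -45.48 dB
∠G = 69.27° − 174.18° = -104.91°

At s = jω = j7570:
zero (s+757): 757 + j7570 → |·| = √(757²+7570²) = √57877949 ≈ 7607.8, ∠ = arctan(7570/757) ≈ 84.29°
pole (s+4): 4 + j7570 → |·| = √(4²+7570²) = √57304916 ≈ 7570, ∠ = arctan(7570/4) ≈ 89.97°
pole (s+200): 200 + j7570 → |·| = √(200²+7570²) = √57344900 ≈ 7572.6, ∠ = arctan(7570/200) ≈ 88.49°
|G| = 10 · 7607.8 / 5.7325e+07 ≈ 0.0013271
Gain = 20 log₁₀(0.0013271) ≈ -57.54 dB
∠G = 84.29° − 178.46° = -94.17°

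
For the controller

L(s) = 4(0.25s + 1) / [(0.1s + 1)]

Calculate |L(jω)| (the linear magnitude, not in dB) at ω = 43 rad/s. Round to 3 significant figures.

At ω = 43 rad/s:
zero (1 + j43·0.25) = 1 + j10.75 → |·| ≈ 10.796, ∠ ≈ 84.69°
pole (1 + j43·0.1) = 1 + j4.3 → |·| ≈ 4.4147, ∠ ≈ 76.91°
|L| = 4 · 10.796 / (4.4147) ≈ 9.7819

9.78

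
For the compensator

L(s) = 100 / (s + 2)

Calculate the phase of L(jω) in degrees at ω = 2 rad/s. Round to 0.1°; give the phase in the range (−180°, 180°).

-45.0°

Substitute s = j2:
Numerator: 100 = 100 + j0
Denominator: (j2) + 2 = 2 + j2
|N| = √(100² + 0²) ≈ 100, ∠N ≈ 0.00°
|D| = √(2² + 2²) ≈ 2.8284, ∠D ≈ 45.00°
∠L = 0.00° − 45.00° = -45.00°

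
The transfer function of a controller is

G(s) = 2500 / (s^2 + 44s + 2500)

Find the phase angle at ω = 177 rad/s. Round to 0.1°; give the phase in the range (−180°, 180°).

At s = jω = j177:
quadratic: (j177)² + 44·j177 + 2500 = -28829 + j7788 → |·| ≈ 29862, ∠ ≈ 164.88°
∠G = 0.00° − 164.88° = -164.88°

-164.9°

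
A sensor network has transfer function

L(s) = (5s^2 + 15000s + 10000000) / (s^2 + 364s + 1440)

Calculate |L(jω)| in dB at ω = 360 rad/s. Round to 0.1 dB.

35.4 dB

Substitute s = j360:
Numerator: 5(j360)^2 + 15000(j360) + 10000000 = 9352000 + j5400000
Denominator: (j360)^2 + 364(j360) + 1440 = -128160 + j131040
|N| = √(9352000² + 5400000²) ≈ 1.0799e+07, ∠N ≈ 30.00°
|D| = √(128160² + 131040²) ≈ 1.8329e+05, ∠D ≈ 134.36°
|L| = 1.0799e+07 / 1.8329e+05 ≈ 58.918
Gain = 20 log₁₀(58.918) ≈ 35.40 dB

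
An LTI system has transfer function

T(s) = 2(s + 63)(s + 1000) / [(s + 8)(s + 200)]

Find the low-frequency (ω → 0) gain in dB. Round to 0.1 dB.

T(0) = 2·63·1000 / (8·200) = 78.75
20 log₁₀(78.75) ≈ 37.93 dB

37.9 dB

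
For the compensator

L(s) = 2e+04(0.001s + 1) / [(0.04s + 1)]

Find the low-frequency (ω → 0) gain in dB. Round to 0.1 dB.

L(0) = 2e+04 · 1 / 1 = 20000
20 log₁₀(20000) ≈ 86.02 dB

86.0 dB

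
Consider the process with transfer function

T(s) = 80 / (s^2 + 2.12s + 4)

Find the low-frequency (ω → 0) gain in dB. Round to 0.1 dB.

T(0) = 80 / 4 = 20
20 log₁₀(20) ≈ 26.02 dB

26.0 dB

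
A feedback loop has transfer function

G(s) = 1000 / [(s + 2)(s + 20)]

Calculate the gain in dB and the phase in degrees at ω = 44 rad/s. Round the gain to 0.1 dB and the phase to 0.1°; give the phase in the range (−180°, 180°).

-6.6 dB, -153.0°

At s = jω = j44:
pole (s+2): 2 + j44 → |·| = √(2²+44²) = √1940 ≈ 44.045, ∠ = arctan(44/2) ≈ 87.40°
pole (s+20): 20 + j44 → |·| = √(20²+44²) = √2336 ≈ 48.332, ∠ = arctan(44/20) ≈ 65.56°
|G| = 1000 / 2128.8 ≈ 0.46975
Gain = 20 log₁₀(0.46975) ≈ -6.56 dB
∠G = 0.00° − 152.96° = -152.96°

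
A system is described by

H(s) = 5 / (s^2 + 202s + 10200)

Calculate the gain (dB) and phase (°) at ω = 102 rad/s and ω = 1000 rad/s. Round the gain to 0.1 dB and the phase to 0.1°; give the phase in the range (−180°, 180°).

ω = 102: -72.3 dB, -90.6°; ω = 1000: -106.1 dB, -168.5°

Substitute s = j102:
Numerator: 5 = 5 + j0
Denominator: (j102)^2 + 202(j102) + 10200 = -204 + j20604
|N| = √(5² + 0²) ≈ 5, ∠N ≈ 0.00°
|D| = √(204² + 20604²) ≈ 20605, ∠D ≈ 90.57°
|H| = 5 / 20605 ≈ 0.00024266
Gain = 20 log₁₀(0.00024266) ≈ -72.30 dB
∠H = 0.00° − 90.57° = -90.57°

Substitute s = j1000:
Numerator: 5 = 5 + j0
Denominator: (j1000)^2 + 202(j1000) + 10200 = -989800 + j202000
|N| = √(5² + 0²) ≈ 5, ∠N ≈ 0.00°
|D| = √(989800² + 202000²) ≈ 1.0102e+06, ∠D ≈ 168.47°
|H| = 5 / 1.0102e+06 ≈ 4.9495e-06
Gain = 20 log₁₀(4.9495e-06) ≈ -106.11 dB
∠H = 0.00° − 168.47° = -168.47°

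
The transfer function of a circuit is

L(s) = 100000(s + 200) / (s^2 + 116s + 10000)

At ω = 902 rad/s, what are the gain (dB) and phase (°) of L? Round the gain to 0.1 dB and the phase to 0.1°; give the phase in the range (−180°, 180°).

At s = jω = j902:
zero (s+200): 200 + j902 → |·| = √(200²+902²) = √853604 ≈ 923.91, ∠ = arctan(902/200) ≈ 77.50°
quadratic: (j902)² + 116·j902 + 10000 = -803604 + j104632 → |·| ≈ 8.1039e+05, ∠ ≈ 172.58°
|L| = 100000 · 923.91 / 8.1039e+05 ≈ 114.01
Gain = 20 log₁₀(114.01) ≈ 41.14 dB
∠L = 77.50° − 172.58° = -95.08°

41.1 dB, -95.1°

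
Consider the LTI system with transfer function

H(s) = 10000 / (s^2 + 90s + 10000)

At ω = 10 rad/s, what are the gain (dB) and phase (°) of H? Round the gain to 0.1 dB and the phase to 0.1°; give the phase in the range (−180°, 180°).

At s = jω = j10:
quadratic: (j10)² + 90·j10 + 10000 = 9900 + j900 → |·| ≈ 9940.8, ∠ ≈ 5.19°
|H| = 10000 / 9940.8 ≈ 1.006
Gain = 20 log₁₀(1.006) ≈ 0.05 dB
∠H = 0.00° − 5.19° = -5.19°

0.1 dB, -5.2°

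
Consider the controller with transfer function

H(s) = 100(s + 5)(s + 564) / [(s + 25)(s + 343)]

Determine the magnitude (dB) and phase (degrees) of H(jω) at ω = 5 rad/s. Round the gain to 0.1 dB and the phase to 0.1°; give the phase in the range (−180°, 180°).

At s = jω = j5:
zero (s+5): 5 + j5 → |·| = √(5²+5²) = √50 ≈ 7.0711, ∠ = arctan(5/5) ≈ 45.00°
zero (s+564): 564 + j5 → |·| = √(564²+5²) = √318121 ≈ 564.02, ∠ = arctan(5/564) ≈ 0.51°
pole (s+25): 25 + j5 → |·| = √(25²+5²) = √650 ≈ 25.495, ∠ = arctan(5/25) ≈ 11.31°
pole (s+343): 343 + j5 → |·| = √(343²+5²) = √117674 ≈ 343.04, ∠ = arctan(5/343) ≈ 0.84°
|H| = 100 · 3988.2 / 8745.8 ≈ 45.601
Gain = 20 log₁₀(45.601) ≈ 33.18 dB
∠H = 45.51° − 12.15° = 33.36°

33.2 dB, 33.4°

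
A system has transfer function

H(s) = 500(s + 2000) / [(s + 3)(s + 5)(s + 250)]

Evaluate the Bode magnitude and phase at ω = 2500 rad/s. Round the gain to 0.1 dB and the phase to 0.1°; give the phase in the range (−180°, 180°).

At s = jω = j2500:
zero (s+2000): 2000 + j2500 → |·| = √(2000²+2500²) = √10250000 ≈ 3201.6, ∠ = arctan(2500/2000) ≈ 51.34°
pole (s+3): 3 + j2500 → |·| = √(3²+2500²) = √6250009 ≈ 2500, ∠ = arctan(2500/3) ≈ 89.93°
pole (s+5): 5 + j2500 → |·| = √(5²+2500²) = √6250025 ≈ 2500, ∠ = arctan(2500/5) ≈ 89.89°
pole (s+250): 250 + j2500 → |·| = √(250²+2500²) = √6312500 ≈ 2512.5, ∠ = arctan(2500/250) ≈ 84.29°
|H| = 500 · 3201.6 / 1.5703e+10 ≈ 0.00010194
Gain = 20 log₁₀(0.00010194) ≈ -79.83 dB
∠H = 51.34° − 264.11° = -212.77° ≡ 147.23° (principal value)

-79.8 dB, 147.2°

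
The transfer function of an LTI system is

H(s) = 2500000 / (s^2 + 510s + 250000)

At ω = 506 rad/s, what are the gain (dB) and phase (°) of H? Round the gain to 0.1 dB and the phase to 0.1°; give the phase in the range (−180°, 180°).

At s = jω = j506:
quadratic: (j506)² + 510·j506 + 250000 = -6036 + j258060 → |·| ≈ 2.5813e+05, ∠ ≈ 91.34°
|H| = 2500000 / 2.5813e+05 ≈ 9.685
Gain = 20 log₁₀(9.685) ≈ 19.72 dB
∠H = 0.00° − 91.34° = -91.34°

19.7 dB, -91.3°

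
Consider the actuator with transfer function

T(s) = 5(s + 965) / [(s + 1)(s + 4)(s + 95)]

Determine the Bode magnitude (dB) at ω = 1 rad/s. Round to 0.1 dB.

At s = jω = j1:
zero (s+965): 965 + j1 → |·| = √(965²+1²) = √931226 ≈ 965, ∠ = arctan(1/965) ≈ 0.06°
pole (s+1): 1 + j1 → |·| = √(1²+1²) = √2 ≈ 1.4142, ∠ = arctan(1/1) ≈ 45.00°
pole (s+4): 4 + j1 → |·| = √(4²+1²) = √17 ≈ 4.1231, ∠ = arctan(1/4) ≈ 14.04°
pole (s+95): 95 + j1 → |·| = √(95²+1²) = √9026 ≈ 95.005, ∠ = arctan(1/95) ≈ 0.60°
|T| = 5 · 965 / 553.96 ≈ 8.71
Gain = 20 log₁₀(8.71) ≈ 18.80 dB

18.8 dB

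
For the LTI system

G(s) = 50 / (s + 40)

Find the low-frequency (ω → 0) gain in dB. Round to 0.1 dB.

G(0) = 50 / (40) = 1.25
20 log₁₀(1.25) ≈ 1.94 dB

1.9 dB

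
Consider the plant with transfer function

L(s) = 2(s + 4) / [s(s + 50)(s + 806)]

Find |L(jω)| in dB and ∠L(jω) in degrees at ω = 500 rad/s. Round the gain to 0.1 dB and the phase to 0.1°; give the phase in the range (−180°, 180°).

-107.5 dB, -116.6°

At s = jω = j500:
zero (s+4): 4 + j500 → |·| = √(4²+500²) = √250016 ≈ 500.02, ∠ = arctan(500/4) ≈ 89.54°
pole (s+50): 50 + j500 → |·| = √(50²+500²) = √252500 ≈ 502.49, ∠ = arctan(500/50) ≈ 84.29°
pole (s+806): 806 + j500 → |·| = √(806²+500²) = √899636 ≈ 948.49, ∠ = arctan(500/806) ≈ 31.81°
pole at origin: |s| = 500, ∠ = 90.00° (in denominator)
|L| = 2 · 500.02 / 2.383e+08 ≈ 4.1966e-06
Gain = 20 log₁₀(4.1966e-06) ≈ -107.54 dB
∠L = 89.54° − 206.10° = -116.56°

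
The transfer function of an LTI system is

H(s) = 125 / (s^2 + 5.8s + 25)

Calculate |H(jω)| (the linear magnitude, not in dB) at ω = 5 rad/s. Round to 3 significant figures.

4.31

At s = jω = j5:
quadratic: (j5)² + 5.8·j5 + 25 = 0 + j29 → |·| ≈ 29, ∠ ≈ 90.00°
|H| = 125 / 29 ≈ 4.3103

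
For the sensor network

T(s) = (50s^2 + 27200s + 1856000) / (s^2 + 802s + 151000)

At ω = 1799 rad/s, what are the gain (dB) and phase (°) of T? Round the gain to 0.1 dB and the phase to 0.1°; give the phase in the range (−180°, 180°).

33.8 dB, 8.1°

Substitute s = j1799:
Numerator: 50(j1799)^2 + 27200(j1799) + 1856000 = -159964050 + j48932800
Denominator: (j1799)^2 + 802(j1799) + 151000 = -3085401 + j1442798
|N| = √(159964050² + 48932800²) ≈ 1.6728e+08, ∠N ≈ 162.99°
|D| = √(3085401² + 1442798²) ≈ 3.4061e+06, ∠D ≈ 154.94°
|T| = 1.6728e+08 / 3.4061e+06 ≈ 49.112
Gain = 20 log₁₀(49.112) ≈ 33.82 dB
∠T = 162.99° − 154.94° = 8.05°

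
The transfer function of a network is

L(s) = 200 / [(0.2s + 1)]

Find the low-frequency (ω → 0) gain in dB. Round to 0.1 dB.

46.0 dB

L(0) = 200 · 1 / 1 = 200
20 log₁₀(200) ≈ 46.02 dB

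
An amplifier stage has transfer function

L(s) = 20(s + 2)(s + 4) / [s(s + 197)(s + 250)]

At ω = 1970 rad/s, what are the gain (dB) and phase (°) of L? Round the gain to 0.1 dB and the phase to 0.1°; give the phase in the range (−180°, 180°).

-40.0 dB, -77.2°

At s = jω = j1970:
zero (s+2): 2 + j1970 → |·| = √(2²+1970²) = √3880904 ≈ 1970, ∠ = arctan(1970/2) ≈ 89.94°
zero (s+4): 4 + j1970 → |·| = √(4²+1970²) = √3880916 ≈ 1970, ∠ = arctan(1970/4) ≈ 89.88°
pole (s+197): 197 + j1970 → |·| = √(197²+1970²) = √3919709 ≈ 1979.8, ∠ = arctan(1970/197) ≈ 84.29°
pole (s+250): 250 + j1970 → |·| = √(250²+1970²) = √3943400 ≈ 1985.8, ∠ = arctan(1970/250) ≈ 82.77°
pole at origin: |s| = 1970, ∠ = 90.00° (in denominator)
|L| = 20 · 3.8809e+06 / 7.745e+09 ≈ 0.010022
Gain = 20 log₁₀(0.010022) ≈ -39.98 dB
∠L = 179.82° − 257.06° = -77.24°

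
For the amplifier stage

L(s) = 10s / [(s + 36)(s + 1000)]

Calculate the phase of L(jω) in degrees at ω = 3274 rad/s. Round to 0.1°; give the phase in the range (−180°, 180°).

-72.4°

At s = jω = j3274:
zero at origin: s = j3274 → |·| = 3274, ∠ = 90.00°
pole (s+36): 36 + j3274 → |·| = √(36²+3274²) = √10720372 ≈ 3274.2, ∠ = arctan(3274/36) ≈ 89.37°
pole (s+1000): 1000 + j3274 → |·| = √(1000²+3274²) = √11719076 ≈ 3423.3, ∠ = arctan(3274/1000) ≈ 73.02°
∠L = 90.00° − 162.39° = -72.39°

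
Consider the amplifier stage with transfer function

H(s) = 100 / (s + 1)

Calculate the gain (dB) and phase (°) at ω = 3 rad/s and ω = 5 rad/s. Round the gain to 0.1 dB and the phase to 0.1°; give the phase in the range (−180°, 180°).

ω = 3: 30.0 dB, -71.6°; ω = 5: 25.9 dB, -78.7°

Substitute s = j3:
Numerator: 100 = 100 + j0
Denominator: (j3) + 1 = 1 + j3
|N| = √(100² + 0²) ≈ 100, ∠N ≈ 0.00°
|D| = √(1² + 3²) ≈ 3.1623, ∠D ≈ 71.57°
|H| = 100 / 3.1623 ≈ 31.623
Gain = 20 log₁₀(31.623) ≈ 30.00 dB
∠H = 0.00° − 71.57° = -71.57°

Substitute s = j5:
Numerator: 100 = 100 + j0
Denominator: (j5) + 1 = 1 + j5
|N| = √(100² + 0²) ≈ 100, ∠N ≈ 0.00°
|D| = √(1² + 5²) ≈ 5.099, ∠D ≈ 78.69°
|H| = 100 / 5.099 ≈ 19.612
Gain = 20 log₁₀(19.612) ≈ 25.85 dB
∠H = 0.00° − 78.69° = -78.69°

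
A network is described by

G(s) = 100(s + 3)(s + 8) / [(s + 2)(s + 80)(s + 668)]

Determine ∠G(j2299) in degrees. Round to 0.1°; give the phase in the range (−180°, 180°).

-72.0°

At s = jω = j2299:
zero (s+3): 3 + j2299 → |·| = √(3²+2299²) = √5285410 ≈ 2299, ∠ = arctan(2299/3) ≈ 89.93°
zero (s+8): 8 + j2299 → |·| = √(8²+2299²) = √5285465 ≈ 2299, ∠ = arctan(2299/8) ≈ 89.80°
pole (s+2): 2 + j2299 → |·| = √(2²+2299²) = √5285405 ≈ 2299, ∠ = arctan(2299/2) ≈ 89.95°
pole (s+80): 80 + j2299 → |·| = √(80²+2299²) = √5291801 ≈ 2300.4, ∠ = arctan(2299/80) ≈ 88.01°
pole (s+668): 668 + j2299 → |·| = √(668²+2299²) = √5731625 ≈ 2394.1, ∠ = arctan(2299/668) ≈ 73.80°
∠G = 179.73° − 251.76° = -72.03°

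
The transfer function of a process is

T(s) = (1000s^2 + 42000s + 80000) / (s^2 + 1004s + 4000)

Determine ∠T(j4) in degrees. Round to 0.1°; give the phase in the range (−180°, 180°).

23.9°

Substitute s = j4:
Numerator: 1000(j4)^2 + 42000(j4) + 80000 = 64000 + j168000
Denominator: (j4)^2 + 1004(j4) + 4000 = 3984 + j4016
|N| = √(64000² + 168000²) ≈ 1.7978e+05, ∠N ≈ 69.15°
|D| = √(3984² + 4016²) ≈ 5656.9, ∠D ≈ 45.23°
∠T = 69.15° − 45.23° = 23.92°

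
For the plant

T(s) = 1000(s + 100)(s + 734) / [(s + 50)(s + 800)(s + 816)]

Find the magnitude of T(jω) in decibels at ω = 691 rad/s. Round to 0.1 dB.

At s = jω = j691:
zero (s+100): 100 + j691 → |·| = √(100²+691²) = √487481 ≈ 698.2, ∠ = arctan(691/100) ≈ 81.77°
zero (s+734): 734 + j691 → |·| = √(734²+691²) = √1016237 ≈ 1008.1, ∠ = arctan(691/734) ≈ 43.27°
pole (s+50): 50 + j691 → |·| = √(50²+691²) = √479981 ≈ 692.81, ∠ = arctan(691/50) ≈ 85.86°
pole (s+800): 800 + j691 → |·| = √(800²+691²) = √1117481 ≈ 1057.1, ∠ = arctan(691/800) ≈ 40.82°
pole (s+816): 816 + j691 → |·| = √(816²+691²) = √1143337 ≈ 1069.3, ∠ = arctan(691/816) ≈ 40.26°
|T| = 1000 · 7.0386e+05 / 7.8312e+08 ≈ 0.89879
Gain = 20 log₁₀(0.89879) ≈ -0.93 dB

-0.9 dB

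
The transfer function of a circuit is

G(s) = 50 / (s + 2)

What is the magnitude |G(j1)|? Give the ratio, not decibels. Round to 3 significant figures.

22.4

At s = jω = j1:
pole (s+2): 2 + j1 → |·| = √(2²+1²) = √5 ≈ 2.2361, ∠ = arctan(1/2) ≈ 26.57°
|G| = 50 / 2.2361 ≈ 22.36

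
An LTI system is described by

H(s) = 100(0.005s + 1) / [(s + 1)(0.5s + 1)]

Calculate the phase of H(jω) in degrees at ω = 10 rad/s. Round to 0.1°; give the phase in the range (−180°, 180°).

-160.1°

At ω = 10 rad/s:
zero (1 + j10·0.005) = 1 + j0.05 → |·| ≈ 1.0012, ∠ ≈ 2.86°
pole (1 + j10·1) = 1 + j10 → |·| ≈ 10.05, ∠ ≈ 84.29°
pole (1 + j10·0.5) = 1 + j5 → |·| ≈ 5.099, ∠ ≈ 78.69°
∠H = (2.86°) − (84.29° + 78.69°) = -160.12°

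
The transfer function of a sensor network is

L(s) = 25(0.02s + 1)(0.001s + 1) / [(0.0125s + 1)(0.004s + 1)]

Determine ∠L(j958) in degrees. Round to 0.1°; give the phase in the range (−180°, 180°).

At ω = 958 rad/s:
zero (1 + j958·0.02) = 1 + j19.16 → |·| ≈ 19.186, ∠ ≈ 87.01°
zero (1 + j958·0.001) = 1 + j0.958 → |·| ≈ 1.3848, ∠ ≈ 43.77°
pole (1 + j958·0.0125) = 1 + j11.975 → |·| ≈ 12.017, ∠ ≈ 85.23°
pole (1 + j958·0.004) = 1 + j3.832 → |·| ≈ 3.9603, ∠ ≈ 75.37°
∠L = (87.01° + 43.77°) − (85.23° + 75.37°) = -29.82°

-29.8°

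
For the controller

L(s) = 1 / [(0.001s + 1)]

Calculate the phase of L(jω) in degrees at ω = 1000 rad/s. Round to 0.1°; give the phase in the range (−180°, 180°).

-45.0°

At ω = 1000 rad/s:
pole (1 + j1000·0.001) = 1 + j1 → |·| ≈ 1.4142, ∠ ≈ 45.00°
∠L = (0°) − (45.00°) = -45.00°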